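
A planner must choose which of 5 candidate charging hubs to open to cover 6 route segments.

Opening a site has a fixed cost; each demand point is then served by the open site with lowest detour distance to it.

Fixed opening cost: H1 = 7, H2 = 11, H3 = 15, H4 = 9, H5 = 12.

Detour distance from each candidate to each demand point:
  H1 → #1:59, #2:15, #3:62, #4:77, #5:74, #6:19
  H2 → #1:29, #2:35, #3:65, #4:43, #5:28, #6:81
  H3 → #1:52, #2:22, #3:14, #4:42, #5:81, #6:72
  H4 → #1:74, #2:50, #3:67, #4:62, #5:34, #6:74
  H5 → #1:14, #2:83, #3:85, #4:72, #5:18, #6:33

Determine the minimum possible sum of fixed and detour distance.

156

Open {H1, H3, H5}: assign each demand point to its cheapest open site.
  #1→H5 14, #2→H1 15, #3→H3 14, #4→H3 42, #5→H5 18, #6→H1 19
  detour distance 122, fixed 34 → total 156.
Compare {H1, H3, H4, H5}: detour distance 122 + fixed 43 = 165.
Compare {H1, H2, H3, H5}: detour distance 122 + fixed 45 = 167.
Compare {H3, H5}: detour distance 143 + fixed 27 = 170.
All other subsets cost ≥ 165. Minimum total cost: 156.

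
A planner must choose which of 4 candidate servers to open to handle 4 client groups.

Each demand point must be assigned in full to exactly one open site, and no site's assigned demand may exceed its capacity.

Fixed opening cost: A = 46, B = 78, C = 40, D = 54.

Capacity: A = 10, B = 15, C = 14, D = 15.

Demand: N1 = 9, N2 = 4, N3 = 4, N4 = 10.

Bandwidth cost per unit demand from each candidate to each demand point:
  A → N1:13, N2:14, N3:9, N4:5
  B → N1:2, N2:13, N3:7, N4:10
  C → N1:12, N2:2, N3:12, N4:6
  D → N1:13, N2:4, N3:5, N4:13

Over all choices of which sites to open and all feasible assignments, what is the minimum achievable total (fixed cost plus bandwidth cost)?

Open {B, C}; cheapest assignment that respects the capacities:
  B (cap 15, load 13): N1, N3 — cost 9×2 + 4×7 = 46
  C (cap 14, load 14): N2, N4 — cost 4×2 + 10×6 = 68
  Shipping 114, fixed 118 → total 232.
  Any other capacity-feasible assignment to {B, C} ships for at least 114.
Compare {A, B, C}: its best feasible assignment gives total 268.
Compare {B, C, D}: its best feasible assignment gives total 278.
Every other set of open sites that can feasibly serve all demand totals ≥ 268 even under its best assignment. Minimum: 232.

232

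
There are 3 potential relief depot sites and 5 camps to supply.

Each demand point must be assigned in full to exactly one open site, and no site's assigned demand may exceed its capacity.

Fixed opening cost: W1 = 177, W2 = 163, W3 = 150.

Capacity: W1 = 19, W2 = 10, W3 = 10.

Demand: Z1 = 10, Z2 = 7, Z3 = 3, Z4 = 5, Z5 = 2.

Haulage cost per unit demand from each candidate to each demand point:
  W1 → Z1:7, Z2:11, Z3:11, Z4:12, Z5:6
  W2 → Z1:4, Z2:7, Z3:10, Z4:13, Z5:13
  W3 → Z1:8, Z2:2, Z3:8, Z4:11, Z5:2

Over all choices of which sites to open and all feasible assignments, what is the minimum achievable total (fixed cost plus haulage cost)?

Open {W1, W3}; cheapest assignment that respects the capacities:
  W1 (cap 19, load 17): Z1, Z4, Z5 — cost 10×7 + 5×12 + 2×6 = 142
  W3 (cap 10, load 10): Z2, Z3 — cost 7×2 + 3×8 = 38
  Shipping 180, fixed 327 → total 507.
  Any other capacity-feasible assignment to {W1, W3} ships for at least 180.
Compare {W1, W2}: its best feasible assignment gives total 561.
Compare {W1, W2, W3}: its best feasible assignment gives total 640.
Every other set of open sites that can feasibly serve all demand totals ≥ 561 even under its best assignment. Minimum: 507.

507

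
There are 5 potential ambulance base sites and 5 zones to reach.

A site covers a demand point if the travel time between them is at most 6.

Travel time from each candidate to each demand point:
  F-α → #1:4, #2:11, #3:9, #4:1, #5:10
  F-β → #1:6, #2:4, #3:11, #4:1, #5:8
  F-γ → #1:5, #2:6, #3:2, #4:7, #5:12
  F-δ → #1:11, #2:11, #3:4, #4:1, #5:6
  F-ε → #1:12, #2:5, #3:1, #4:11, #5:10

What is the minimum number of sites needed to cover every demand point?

Coverage sets (demand points within 6 of each site):
  F-α: {#1, #4}
  F-β: {#1, #2, #4}
  F-γ: {#1, #2, #3}
  F-δ: {#3, #4, #5}
  F-ε: {#2, #3}
No single site covers all 5 demand points.
But {F-β, F-δ} covers everything, so the minimum is 2.

2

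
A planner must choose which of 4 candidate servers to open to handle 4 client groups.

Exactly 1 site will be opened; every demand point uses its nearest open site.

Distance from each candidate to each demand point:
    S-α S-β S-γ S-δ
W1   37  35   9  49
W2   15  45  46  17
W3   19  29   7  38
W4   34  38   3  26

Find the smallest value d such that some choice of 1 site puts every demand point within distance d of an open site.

38

Open {W3}.
  Farthest demand point is S-δ at distance 38 (to W3); all others are ≤ 38.
With {W4} the worst case is 38.
With {W2} the worst case is 46.
No size-1 selection achieves below 38.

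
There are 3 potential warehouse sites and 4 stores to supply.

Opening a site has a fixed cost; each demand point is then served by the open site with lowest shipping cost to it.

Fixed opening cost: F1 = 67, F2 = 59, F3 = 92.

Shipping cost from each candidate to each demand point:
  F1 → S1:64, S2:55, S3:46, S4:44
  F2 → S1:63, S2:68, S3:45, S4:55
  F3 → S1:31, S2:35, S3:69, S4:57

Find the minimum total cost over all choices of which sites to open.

Open {F1}: assign each demand point to its cheapest open site.
  S1→F1 64, S2→F1 55, S3→F1 46, S4→F1 44
  shipping cost 209, fixed 67 → total 276.
Compare {F3}: shipping cost 192 + fixed 92 = 284.
Compare {F2}: shipping cost 231 + fixed 59 = 290.
Compare {F1, F3}: shipping cost 156 + fixed 159 = 315.
All other subsets cost ≥ 284. Minimum total cost: 276.

276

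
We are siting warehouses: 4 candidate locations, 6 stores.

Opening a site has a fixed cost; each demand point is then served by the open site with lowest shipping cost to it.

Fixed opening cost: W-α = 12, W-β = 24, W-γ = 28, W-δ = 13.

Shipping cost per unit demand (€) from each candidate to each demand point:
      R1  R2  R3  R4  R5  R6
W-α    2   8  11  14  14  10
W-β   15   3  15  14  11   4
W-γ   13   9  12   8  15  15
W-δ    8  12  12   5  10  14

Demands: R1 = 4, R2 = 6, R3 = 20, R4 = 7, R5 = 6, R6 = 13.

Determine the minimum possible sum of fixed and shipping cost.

442

Open {W-α, W-β, W-δ}: assign each demand point to its cheapest open site.
  R1→W-α 4×2=8, R2→W-β 6×3=18, R3→W-α 20×11=220, R4→W-δ 7×5=35, R5→W-δ 6×10=60, R6→W-β 13×4=52
  shipping cost 393, fixed 49 → total 442.
Compare {W-α, W-β, W-γ, W-δ}: shipping cost 393 + fixed 77 = 470.
Compare {W-β, W-δ}: shipping cost 437 + fixed 37 = 474.
Compare {W-α, W-β, W-γ}: shipping cost 420 + fixed 64 = 484.
All other subsets cost ≥ 470. Minimum total cost: 442.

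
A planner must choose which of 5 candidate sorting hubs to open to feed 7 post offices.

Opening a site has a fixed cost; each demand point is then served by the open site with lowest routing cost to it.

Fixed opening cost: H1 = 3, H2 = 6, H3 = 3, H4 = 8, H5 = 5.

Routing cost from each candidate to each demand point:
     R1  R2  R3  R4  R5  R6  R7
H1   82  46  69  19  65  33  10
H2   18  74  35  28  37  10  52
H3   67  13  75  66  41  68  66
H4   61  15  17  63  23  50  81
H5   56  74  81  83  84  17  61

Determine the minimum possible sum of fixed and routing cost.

129

Open {H1, H2, H4}: assign each demand point to its cheapest open site.
  R1→H2 18, R2→H4 15, R3→H4 17, R4→H1 19, R5→H4 23, R6→H2 10, R7→H1 10
  routing cost 112, fixed 17 → total 129.
Compare {H1, H2, H3, H4}: routing cost 110 + fixed 20 = 130.
Compare {H1, H2, H4, H5}: routing cost 112 + fixed 22 = 134.
Compare {H1, H2, H3, H4, H5}: routing cost 110 + fixed 25 = 135.
All other subsets cost ≥ 130. Minimum total cost: 129.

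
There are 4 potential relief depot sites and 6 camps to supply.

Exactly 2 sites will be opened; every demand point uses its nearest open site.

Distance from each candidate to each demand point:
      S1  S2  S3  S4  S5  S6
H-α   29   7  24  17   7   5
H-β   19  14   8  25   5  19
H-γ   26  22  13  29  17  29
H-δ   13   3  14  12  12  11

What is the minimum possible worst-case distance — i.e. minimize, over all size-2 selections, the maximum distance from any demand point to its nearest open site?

13

Open {H-β, H-δ}.
  Farthest demand point is S1 at distance 13 (to H-δ); all others are ≤ 13.
With {H-γ, H-δ} the worst case is 13.
With {H-α, H-δ} the worst case is 14.
No size-2 selection achieves below 13.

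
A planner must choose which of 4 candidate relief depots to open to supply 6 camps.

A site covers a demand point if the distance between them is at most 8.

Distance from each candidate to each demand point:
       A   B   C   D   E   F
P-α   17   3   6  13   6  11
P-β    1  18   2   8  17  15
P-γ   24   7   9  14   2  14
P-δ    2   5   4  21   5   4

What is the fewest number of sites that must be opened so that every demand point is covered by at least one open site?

Coverage sets (demand points within 8 of each site):
  P-α: {B, C, E}
  P-β: {A, C, D}
  P-γ: {B, E}
  P-δ: {A, B, C, E, F}
No single site covers all 6 demand points.
But {P-β, P-δ} covers everything, so the minimum is 2.

2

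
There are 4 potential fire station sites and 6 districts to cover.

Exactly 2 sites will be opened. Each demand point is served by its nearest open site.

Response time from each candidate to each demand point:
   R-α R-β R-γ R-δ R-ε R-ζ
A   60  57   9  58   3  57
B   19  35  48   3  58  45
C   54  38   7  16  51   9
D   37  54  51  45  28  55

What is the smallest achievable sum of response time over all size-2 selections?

Open {A, B}.
  R-α→B 19, R-β→B 35, R-γ→A 9, R-δ→B 3, R-ε→A 3, R-ζ→B 45  ⇒ total 114.
Compare {B, C}: total 124.
Compare {A, C}: total 127.
No size-2 selection does better; minimum is 114.

114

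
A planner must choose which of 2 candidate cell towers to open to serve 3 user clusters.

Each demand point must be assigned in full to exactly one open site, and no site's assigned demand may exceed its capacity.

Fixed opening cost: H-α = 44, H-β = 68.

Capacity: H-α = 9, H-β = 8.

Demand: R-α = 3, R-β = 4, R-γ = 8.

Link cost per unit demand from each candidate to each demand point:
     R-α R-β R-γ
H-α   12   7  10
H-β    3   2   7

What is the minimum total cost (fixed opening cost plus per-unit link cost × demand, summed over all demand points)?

Open {H-α, H-β}; cheapest assignment that respects the capacities:
  H-α (cap 9, load 8): R-γ — cost 8×10 = 80
  H-β (cap 8, load 7): R-α, R-β — cost 3×3 + 4×2 = 17
  Shipping 97, fixed 112 → total 209.
  Any other capacity-feasible assignment to {H-α, H-β} ships for at least 97.
Total demand is 15 and no other set of sites has combined capacity ≥ 15, so {H-α, H-β} is the only feasible choice of open sites. Minimum: 209.

209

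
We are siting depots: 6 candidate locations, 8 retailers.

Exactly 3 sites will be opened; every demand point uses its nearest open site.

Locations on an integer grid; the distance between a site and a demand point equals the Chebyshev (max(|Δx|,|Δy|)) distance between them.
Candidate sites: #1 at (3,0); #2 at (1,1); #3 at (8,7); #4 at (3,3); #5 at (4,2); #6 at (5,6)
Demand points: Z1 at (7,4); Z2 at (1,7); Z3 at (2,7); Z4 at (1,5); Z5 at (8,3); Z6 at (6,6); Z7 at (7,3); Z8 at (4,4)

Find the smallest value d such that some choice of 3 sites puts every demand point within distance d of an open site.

4

Open {#1, #2, #6}.
  Farthest demand point is Z2 at distance 4 (to #6); all others are ≤ 4.
With {#1, #3, #4} the worst case is 4.
With {#1, #3, #6} the worst case is 4.
No size-3 selection achieves below 4.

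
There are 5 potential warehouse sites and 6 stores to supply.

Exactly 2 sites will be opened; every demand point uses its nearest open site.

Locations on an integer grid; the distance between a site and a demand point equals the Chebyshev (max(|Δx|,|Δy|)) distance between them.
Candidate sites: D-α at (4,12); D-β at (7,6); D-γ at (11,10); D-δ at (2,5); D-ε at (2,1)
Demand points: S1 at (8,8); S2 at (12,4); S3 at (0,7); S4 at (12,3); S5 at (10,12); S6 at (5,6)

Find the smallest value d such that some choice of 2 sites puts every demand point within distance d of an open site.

6

Open {D-α, D-β}.
  Farthest demand point is S5 at distance 6 (to D-α); all others are ≤ 6.
With {D-β, D-δ} the worst case is 6.
With {D-β, D-ε} the worst case is 6.
No size-2 selection achieves below 6.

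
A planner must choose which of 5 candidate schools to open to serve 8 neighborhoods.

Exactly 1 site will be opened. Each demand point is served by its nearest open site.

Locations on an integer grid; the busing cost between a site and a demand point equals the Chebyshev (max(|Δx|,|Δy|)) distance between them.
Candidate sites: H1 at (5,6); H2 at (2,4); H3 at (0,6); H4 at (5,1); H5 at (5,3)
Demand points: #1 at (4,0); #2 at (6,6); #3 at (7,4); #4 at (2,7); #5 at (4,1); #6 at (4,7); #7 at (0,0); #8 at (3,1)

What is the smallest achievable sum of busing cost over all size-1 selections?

Open {H5}.
  #1→H5 3, #2→H5 3, #3→H5 2, #4→H5 4, #5→H5 2, #6→H5 4, #7→H5 5, #8→H5 2  ⇒ total 25.
Compare {H1}: total 29.
Compare {H2}: total 29.
No size-1 selection does better; minimum is 25.

25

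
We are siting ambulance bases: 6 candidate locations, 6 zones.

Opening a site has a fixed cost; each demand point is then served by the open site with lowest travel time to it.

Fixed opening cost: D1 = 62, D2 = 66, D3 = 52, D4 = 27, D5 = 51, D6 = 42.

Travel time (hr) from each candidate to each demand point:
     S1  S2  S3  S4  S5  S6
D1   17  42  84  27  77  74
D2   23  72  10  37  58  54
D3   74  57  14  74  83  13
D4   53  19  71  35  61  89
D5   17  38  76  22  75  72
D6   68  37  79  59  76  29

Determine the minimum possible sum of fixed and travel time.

Open {D3, D4}: assign each demand point to its cheapest open site.
  S1→D4 53, S2→D4 19, S3→D3 14, S4→D4 35, S5→D4 61, S6→D3 13
  travel time 195, fixed 79 → total 274.
Compare {D3, D4, D5}: travel time 146 + fixed 130 = 276.
Compare {D3, D5}: travel time 179 + fixed 103 = 282.
Compare {D2, D4}: travel time 199 + fixed 93 = 292.
All other subsets cost ≥ 276. Minimum total cost: 274.

274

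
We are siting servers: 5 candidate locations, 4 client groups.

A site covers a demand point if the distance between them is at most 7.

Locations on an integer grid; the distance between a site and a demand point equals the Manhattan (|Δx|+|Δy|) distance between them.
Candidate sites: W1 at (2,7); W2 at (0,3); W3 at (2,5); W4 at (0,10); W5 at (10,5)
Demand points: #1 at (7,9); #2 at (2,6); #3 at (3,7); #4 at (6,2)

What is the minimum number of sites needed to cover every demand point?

Coverage sets (demand points within 7 of each site):
  W1: {#1, #2, #3}
  W2: {#2, #3, #4}
  W3: {#2, #3, #4}
  W4: {#2, #3}
  W5: {#1, #4}
No single site covers all 4 demand points.
But {W1, W2} covers everything, so the minimum is 2.

2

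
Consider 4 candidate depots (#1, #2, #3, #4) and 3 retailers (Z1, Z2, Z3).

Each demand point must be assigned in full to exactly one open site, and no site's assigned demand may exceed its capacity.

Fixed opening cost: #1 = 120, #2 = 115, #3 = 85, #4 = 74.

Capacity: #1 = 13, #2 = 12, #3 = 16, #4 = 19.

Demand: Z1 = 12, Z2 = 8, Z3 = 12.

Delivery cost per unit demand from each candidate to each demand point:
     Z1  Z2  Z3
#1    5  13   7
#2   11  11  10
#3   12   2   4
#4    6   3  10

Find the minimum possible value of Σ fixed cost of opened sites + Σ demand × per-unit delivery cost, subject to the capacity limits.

Open {#1, #3, #4}; cheapest assignment that respects the capacities:
  #1 (cap 13, load 12): Z1 — cost 12×5 = 60
  #3 (cap 16, load 12): Z3 — cost 12×4 = 48
  #4 (cap 19, load 8): Z2 — cost 8×3 = 24
  Shipping 132, fixed 279 → total 411.
  Any other capacity-feasible assignment to {#1, #3, #4} ships for at least 132.
Compare {#2, #3, #4}: its best feasible assignment gives total 478.
Compare {#1, #2, #4}: its best feasible assignment gives total 513.
Every other set of open sites that can feasibly serve all demand totals ≥ 478 even under its best assignment. Minimum: 411.

411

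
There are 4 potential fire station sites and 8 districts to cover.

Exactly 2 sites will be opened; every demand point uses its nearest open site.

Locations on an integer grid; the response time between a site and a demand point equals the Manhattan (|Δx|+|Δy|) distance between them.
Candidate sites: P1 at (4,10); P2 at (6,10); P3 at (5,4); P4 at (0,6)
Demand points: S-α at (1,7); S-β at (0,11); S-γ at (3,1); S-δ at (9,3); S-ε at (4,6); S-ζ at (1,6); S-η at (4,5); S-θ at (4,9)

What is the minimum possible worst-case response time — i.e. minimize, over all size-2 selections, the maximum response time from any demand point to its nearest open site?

6

Open {P1, P3}.
  Farthest demand point is S-α at response time 6 (to P1); all others are ≤ 6.
With {P3, P4} the worst case is 6.
With {P2, P3} the worst case is 7.
No size-2 selection achieves below 6.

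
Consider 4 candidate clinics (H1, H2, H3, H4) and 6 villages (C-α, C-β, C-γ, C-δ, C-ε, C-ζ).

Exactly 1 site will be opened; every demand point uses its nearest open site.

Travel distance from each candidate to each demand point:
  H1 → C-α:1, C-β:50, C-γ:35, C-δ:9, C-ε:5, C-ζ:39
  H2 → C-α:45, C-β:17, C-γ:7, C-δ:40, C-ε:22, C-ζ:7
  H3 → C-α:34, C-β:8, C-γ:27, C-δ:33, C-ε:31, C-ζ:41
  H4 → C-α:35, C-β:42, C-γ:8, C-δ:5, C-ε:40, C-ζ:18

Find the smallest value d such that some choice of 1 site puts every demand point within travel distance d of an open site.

Open {H3}.
  Farthest demand point is C-ζ at travel distance 41 (to H3); all others are ≤ 41.
With {H4} the worst case is 42.
With {H2} the worst case is 45.
No size-1 selection achieves below 41.

41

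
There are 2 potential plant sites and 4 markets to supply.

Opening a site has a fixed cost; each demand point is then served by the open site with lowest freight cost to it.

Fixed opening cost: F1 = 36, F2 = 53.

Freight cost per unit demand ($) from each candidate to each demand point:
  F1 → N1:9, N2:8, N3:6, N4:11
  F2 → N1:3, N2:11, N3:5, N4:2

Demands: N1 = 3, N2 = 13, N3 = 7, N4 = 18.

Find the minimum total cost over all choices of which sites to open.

273

Open {F1, F2}: assign each demand point to its cheapest open site.
  N1→F2 3×3=9, N2→F1 13×8=104, N3→F2 7×5=35, N4→F2 18×2=36
  freight cost 184, fixed 89 → total 273.
Compare {F2}: freight cost 223 + fixed 53 = 276.
Compare {F1}: freight cost 371 + fixed 36 = 407.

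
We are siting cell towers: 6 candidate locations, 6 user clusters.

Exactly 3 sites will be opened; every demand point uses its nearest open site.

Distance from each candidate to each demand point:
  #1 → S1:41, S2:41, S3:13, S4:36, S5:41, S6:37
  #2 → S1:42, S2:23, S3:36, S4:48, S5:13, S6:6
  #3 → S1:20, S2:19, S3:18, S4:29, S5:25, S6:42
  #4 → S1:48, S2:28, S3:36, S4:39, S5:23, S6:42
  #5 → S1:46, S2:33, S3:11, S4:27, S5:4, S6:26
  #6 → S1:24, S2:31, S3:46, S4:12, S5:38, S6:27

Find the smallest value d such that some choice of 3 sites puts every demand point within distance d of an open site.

20

Open {#2, #3, #6}.
  Farthest demand point is S1 at distance 20 (to #3); all others are ≤ 20.
With {#1, #2, #6} the worst case is 24.
With {#2, #5, #6} the worst case is 24.
No size-3 selection achieves below 20.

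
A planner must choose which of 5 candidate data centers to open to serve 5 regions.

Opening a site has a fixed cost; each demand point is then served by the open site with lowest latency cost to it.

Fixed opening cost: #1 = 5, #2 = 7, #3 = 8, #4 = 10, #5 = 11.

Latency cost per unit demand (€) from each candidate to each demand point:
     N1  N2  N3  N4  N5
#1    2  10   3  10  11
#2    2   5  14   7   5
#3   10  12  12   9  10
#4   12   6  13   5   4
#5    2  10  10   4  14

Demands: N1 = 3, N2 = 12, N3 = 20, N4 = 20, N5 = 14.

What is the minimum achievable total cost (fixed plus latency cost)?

Open {#1, #2, #4, #5}: assign each demand point to its cheapest open site.
  N1→#1 3×2=6, N2→#2 12×5=60, N3→#1 20×3=60, N4→#5 20×4=80, N5→#4 14×4=56
  latency cost 262, fixed 33 → total 295.
Compare {#1, #2, #5}: latency cost 276 + fixed 23 = 299.
Compare {#1, #4, #5}: latency cost 274 + fixed 26 = 300.
Compare {#1, #2, #3, #4, #5}: latency cost 262 + fixed 41 = 303.
All other subsets cost ≥ 299. Minimum total cost: 295.

295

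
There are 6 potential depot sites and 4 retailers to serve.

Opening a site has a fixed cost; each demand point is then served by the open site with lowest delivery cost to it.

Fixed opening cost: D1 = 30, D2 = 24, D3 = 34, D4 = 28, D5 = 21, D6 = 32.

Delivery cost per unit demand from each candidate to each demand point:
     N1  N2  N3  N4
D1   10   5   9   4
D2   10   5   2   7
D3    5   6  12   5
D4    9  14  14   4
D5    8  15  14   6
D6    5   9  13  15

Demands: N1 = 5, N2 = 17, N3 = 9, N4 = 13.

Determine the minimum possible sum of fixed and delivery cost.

251

Open {D2, D3}: assign each demand point to its cheapest open site.
  N1→D3 5×5=25, N2→D2 17×5=85, N3→D2 9×2=18, N4→D3 13×5=65
  delivery cost 193, fixed 58 → total 251.
Compare {D2, D4}: delivery cost 200 + fixed 52 = 252.
Compare {D1, D2}: delivery cost 205 + fixed 54 = 259.
Compare {D2, D4, D6}: delivery cost 180 + fixed 84 = 264.
All other subsets cost ≥ 252. Minimum total cost: 251.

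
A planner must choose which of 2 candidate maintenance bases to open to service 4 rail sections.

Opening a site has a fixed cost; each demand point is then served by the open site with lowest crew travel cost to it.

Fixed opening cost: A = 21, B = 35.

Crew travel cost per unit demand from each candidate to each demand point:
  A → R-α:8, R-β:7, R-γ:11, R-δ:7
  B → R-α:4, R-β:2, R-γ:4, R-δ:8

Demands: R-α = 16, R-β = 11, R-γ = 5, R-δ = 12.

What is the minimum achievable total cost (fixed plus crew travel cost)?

237

Open {B}: assign each demand point to its cheapest open site.
  R-α→B 16×4=64, R-β→B 11×2=22, R-γ→B 5×4=20, R-δ→B 12×8=96
  crew travel cost 202, fixed 35 → total 237.
Compare {A, B}: crew travel cost 190 + fixed 56 = 246.
Compare {A}: crew travel cost 344 + fixed 21 = 365.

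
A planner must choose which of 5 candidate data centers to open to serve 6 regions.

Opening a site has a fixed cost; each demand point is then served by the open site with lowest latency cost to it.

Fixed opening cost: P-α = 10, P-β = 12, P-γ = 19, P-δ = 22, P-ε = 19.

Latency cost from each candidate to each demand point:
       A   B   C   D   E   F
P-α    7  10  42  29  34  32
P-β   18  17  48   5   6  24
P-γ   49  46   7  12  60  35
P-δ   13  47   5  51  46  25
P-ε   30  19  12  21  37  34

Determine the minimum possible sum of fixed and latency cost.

Open {P-α, P-β, P-γ}: assign each demand point to its cheapest open site.
  A→P-α 7, B→P-α 10, C→P-γ 7, D→P-β 5, E→P-β 6, F→P-β 24
  latency cost 59, fixed 41 → total 100.
Compare {P-α, P-β, P-δ}: latency cost 57 + fixed 44 = 101.
Compare {P-β, P-δ}: latency cost 70 + fixed 34 = 104.
Compare {P-α, P-β, P-ε}: latency cost 64 + fixed 41 = 105.
All other subsets cost ≥ 101. Minimum total cost: 100.

100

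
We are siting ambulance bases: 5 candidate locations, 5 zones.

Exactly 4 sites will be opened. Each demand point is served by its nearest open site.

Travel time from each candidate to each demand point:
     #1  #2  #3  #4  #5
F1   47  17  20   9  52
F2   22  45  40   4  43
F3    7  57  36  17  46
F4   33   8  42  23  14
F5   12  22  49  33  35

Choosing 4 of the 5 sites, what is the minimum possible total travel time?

Open {F1, F2, F3, F4}.
  #1→F3 7, #2→F4 8, #3→F1 20, #4→F2 4, #5→F4 14  ⇒ total 53.
Compare {F1, F2, F4, F5}: total 58.
Compare {F1, F3, F4, F5}: total 58.
No size-4 selection does better; minimum is 53.

53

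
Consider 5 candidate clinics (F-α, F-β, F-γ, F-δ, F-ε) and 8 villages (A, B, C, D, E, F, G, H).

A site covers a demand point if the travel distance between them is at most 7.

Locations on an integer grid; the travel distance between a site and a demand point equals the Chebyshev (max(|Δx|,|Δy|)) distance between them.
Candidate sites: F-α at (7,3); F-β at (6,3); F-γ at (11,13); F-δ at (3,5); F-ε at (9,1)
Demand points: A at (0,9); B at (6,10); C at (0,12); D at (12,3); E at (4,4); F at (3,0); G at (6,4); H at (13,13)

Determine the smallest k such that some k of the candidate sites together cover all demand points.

3

Coverage sets (demand points within 7 of each site):
  F-α: {A, B, D, E, F, G}
  F-β: {A, B, D, E, F, G}
  F-γ: {B, H}
  F-δ: {A, B, C, E, F, G}
  F-ε: {D, E, F, G}
No 2 sites suffice: every size-2 union leaves at least one demand point uncovered.
But {F-α, F-γ, F-δ} covers everything, so the minimum is 3.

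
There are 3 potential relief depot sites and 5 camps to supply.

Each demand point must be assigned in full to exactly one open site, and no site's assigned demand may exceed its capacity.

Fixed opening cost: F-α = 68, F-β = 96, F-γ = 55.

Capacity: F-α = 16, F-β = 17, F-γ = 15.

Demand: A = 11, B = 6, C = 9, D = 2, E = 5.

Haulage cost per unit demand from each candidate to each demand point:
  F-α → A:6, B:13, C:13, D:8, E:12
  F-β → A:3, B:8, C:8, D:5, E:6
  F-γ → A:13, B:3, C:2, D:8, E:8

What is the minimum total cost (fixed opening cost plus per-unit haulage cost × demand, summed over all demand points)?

334

Open {F-α, F-β, F-γ}; cheapest assignment that respects the capacities:
  F-α (cap 16, load 2): D — cost 2×8 = 16
  F-β (cap 17, load 16): A, E — cost 11×3 + 5×6 = 63
  F-γ (cap 15, load 15): B, C — cost 6×3 + 9×2 = 36
  Shipping 115, fixed 219 → total 334.
  Any other capacity-feasible assignment to {F-α, F-β, F-γ} ships for at least 115.
Compare {F-α, F-β}: its best feasible assignment gives total 420.
Every other set of open sites that can feasibly serve all demand totals ≥ 420 even under its best assignment. Minimum: 334.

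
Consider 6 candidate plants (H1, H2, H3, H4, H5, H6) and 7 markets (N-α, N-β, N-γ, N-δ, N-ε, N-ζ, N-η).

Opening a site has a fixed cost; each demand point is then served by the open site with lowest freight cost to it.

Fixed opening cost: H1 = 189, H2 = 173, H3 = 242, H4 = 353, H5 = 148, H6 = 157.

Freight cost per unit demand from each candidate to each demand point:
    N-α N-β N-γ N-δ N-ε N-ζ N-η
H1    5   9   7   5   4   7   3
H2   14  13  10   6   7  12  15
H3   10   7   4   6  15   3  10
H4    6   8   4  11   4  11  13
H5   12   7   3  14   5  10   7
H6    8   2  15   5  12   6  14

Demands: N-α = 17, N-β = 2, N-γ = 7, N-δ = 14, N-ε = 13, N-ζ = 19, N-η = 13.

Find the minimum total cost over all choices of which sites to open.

635

Open {H1}: assign each demand point to its cheapest open site.
  N-α→H1 17×5=85, N-β→H1 2×9=18, N-γ→H1 7×7=49, N-δ→H1 14×5=70, N-ε→H1 13×4=52, N-ζ→H1 19×7=133, N-η→H1 13×3=39
  freight cost 446, fixed 189 → total 635.
Compare {H1, H5}: freight cost 414 + fixed 337 = 751.
Compare {H1, H6}: freight cost 413 + fixed 346 = 759.
Compare {H1, H3}: freight cost 345 + fixed 431 = 776.
All other subsets cost ≥ 751. Minimum total cost: 635.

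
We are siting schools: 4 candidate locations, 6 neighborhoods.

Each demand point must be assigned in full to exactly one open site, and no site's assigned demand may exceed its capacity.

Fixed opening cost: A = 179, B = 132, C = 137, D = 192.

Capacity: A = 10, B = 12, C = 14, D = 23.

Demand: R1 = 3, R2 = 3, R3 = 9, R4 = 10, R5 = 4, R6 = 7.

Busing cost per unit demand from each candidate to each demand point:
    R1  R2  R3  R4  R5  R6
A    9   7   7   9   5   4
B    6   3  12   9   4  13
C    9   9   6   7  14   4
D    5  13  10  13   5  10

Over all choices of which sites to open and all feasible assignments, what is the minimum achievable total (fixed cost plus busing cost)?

621

Open {C, D}; cheapest assignment that respects the capacities:
  C (cap 14, load 13): R2, R4 — cost 3×9 + 10×7 = 97
  D (cap 23, load 23): R1, R3, R5, R6 — cost 3×5 + 9×10 + 4×5 + 7×10 = 195
  Shipping 292, fixed 329 → total 621.
  Any other capacity-feasible assignment to {C, D} ships for at least 292.
Compare {B, C, D}: its best feasible assignment gives total 731.
Compare {A, B, C}: its best feasible assignment gives total 746.
Every other set of open sites that can feasibly serve all demand totals ≥ 731 even under its best assignment. Minimum: 621.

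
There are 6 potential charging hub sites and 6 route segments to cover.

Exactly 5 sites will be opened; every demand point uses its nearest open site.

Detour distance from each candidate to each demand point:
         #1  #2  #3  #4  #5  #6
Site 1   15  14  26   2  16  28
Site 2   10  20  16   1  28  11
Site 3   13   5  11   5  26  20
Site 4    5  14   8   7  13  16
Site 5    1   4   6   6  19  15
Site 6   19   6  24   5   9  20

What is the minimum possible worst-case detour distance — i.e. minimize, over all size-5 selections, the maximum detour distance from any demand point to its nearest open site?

11

Open {Site 1, Site 2, Site 3, Site 4, Site 6}.
  Farthest demand point is #6 at detour distance 11 (to Site 2); all others are ≤ 11.
With {Site 1, Site 2, Site 3, Site 5, Site 6} the worst case is 11.
With {Site 1, Site 2, Site 4, Site 5, Site 6} the worst case is 11.
No size-5 selection achieves below 11.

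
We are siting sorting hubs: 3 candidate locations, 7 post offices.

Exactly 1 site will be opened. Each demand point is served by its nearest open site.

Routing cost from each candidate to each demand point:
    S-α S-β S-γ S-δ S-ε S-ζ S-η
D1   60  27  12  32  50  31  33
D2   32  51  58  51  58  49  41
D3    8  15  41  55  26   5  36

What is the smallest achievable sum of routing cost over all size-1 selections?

186

Open {D3}.
  S-α→D3 8, S-β→D3 15, S-γ→D3 41, S-δ→D3 55, S-ε→D3 26, S-ζ→D3 5, S-η→D3 36  ⇒ total 186.
Compare {D1}: total 245.
Compare {D2}: total 340.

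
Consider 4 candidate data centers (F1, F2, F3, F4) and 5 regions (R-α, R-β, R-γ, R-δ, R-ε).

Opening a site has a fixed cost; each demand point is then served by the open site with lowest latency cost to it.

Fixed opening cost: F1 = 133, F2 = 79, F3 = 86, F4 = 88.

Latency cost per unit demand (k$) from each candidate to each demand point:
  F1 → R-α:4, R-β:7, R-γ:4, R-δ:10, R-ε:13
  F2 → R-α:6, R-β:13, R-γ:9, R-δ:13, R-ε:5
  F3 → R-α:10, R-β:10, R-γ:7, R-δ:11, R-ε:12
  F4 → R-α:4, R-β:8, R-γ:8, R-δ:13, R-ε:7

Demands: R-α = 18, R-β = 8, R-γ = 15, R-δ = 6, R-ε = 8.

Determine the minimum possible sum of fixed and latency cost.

478

Open {F4}: assign each demand point to its cheapest open site.
  R-α→F4 18×4=72, R-β→F4 8×8=64, R-γ→F4 15×8=120, R-δ→F4 6×13=78, R-ε→F4 8×7=56
  latency cost 390, fixed 88 → total 478.
Compare {F1}: latency cost 352 + fixed 133 = 485.
Compare {F1, F2}: latency cost 288 + fixed 212 = 500.
Compare {F1, F4}: latency cost 304 + fixed 221 = 525.
All other subsets cost ≥ 485. Minimum total cost: 478.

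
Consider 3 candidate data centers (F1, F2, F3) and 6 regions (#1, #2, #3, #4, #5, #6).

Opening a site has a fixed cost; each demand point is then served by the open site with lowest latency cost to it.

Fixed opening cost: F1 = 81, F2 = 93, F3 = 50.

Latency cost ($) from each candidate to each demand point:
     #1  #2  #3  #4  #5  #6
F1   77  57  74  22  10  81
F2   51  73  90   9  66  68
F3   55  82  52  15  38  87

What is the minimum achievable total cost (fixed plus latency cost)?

Open {F3}: assign each demand point to its cheapest open site.
  #1→F3 55, #2→F3 82, #3→F3 52, #4→F3 15, #5→F3 38, #6→F3 87
  latency cost 329, fixed 50 → total 379.
Compare {F1, F3}: latency cost 270 + fixed 131 = 401.
Compare {F1}: latency cost 321 + fixed 81 = 402.
Compare {F2, F3}: latency cost 291 + fixed 143 = 434.
All other subsets cost ≥ 401. Minimum total cost: 379.

379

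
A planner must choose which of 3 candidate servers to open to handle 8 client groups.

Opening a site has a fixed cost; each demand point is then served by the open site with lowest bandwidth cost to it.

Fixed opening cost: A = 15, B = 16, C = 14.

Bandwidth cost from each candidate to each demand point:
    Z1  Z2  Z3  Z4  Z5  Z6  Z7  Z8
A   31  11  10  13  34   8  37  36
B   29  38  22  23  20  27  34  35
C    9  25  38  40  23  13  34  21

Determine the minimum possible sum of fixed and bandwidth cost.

Open {A, C}: assign each demand point to its cheapest open site.
  Z1→C 9, Z2→A 11, Z3→A 10, Z4→A 13, Z5→C 23, Z6→A 8, Z7→C 34, Z8→C 21
  bandwidth cost 129, fixed 29 → total 158.
Compare {A, B, C}: bandwidth cost 126 + fixed 45 = 171.
Compare {A, B}: bandwidth cost 160 + fixed 31 = 191.
Compare {A}: bandwidth cost 180 + fixed 15 = 195.
All other subsets cost ≥ 171. Minimum total cost: 158.

158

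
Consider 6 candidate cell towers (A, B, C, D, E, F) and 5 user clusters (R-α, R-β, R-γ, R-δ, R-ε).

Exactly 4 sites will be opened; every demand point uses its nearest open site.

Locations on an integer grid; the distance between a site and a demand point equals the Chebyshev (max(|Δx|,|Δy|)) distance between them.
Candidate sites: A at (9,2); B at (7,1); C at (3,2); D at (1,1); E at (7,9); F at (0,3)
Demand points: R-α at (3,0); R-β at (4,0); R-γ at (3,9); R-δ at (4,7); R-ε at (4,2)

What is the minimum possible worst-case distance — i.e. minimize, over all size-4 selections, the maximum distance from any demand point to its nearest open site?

4

Open {A, B, C, E}.
  Farthest demand point is R-γ at distance 4 (to E); all others are ≤ 4.
With {A, B, D, E} the worst case is 4.
With {A, B, E, F} the worst case is 4.
No size-4 selection achieves below 4.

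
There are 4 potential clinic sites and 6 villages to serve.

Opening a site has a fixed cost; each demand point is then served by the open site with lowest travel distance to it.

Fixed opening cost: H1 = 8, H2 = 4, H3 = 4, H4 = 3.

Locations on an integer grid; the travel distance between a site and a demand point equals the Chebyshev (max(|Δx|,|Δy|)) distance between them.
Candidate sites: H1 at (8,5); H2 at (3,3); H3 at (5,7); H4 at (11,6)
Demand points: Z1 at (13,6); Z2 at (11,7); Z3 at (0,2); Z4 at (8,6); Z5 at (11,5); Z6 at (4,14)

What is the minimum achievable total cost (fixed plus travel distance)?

25

Open {H2, H4}: assign each demand point to its cheapest open site.
  Z1→H4 2, Z2→H4 1, Z3→H2 3, Z4→H4 3, Z5→H4 1, Z6→H4 8
  travel distance 18, fixed 7 → total 25.
Compare {H3, H4}: travel distance 19 + fixed 7 = 26.
Compare {H2, H3, H4}: travel distance 17 + fixed 11 = 28.
Compare {H4}: travel distance 26 + fixed 3 = 29.
All other subsets cost ≥ 26. Minimum total cost: 25.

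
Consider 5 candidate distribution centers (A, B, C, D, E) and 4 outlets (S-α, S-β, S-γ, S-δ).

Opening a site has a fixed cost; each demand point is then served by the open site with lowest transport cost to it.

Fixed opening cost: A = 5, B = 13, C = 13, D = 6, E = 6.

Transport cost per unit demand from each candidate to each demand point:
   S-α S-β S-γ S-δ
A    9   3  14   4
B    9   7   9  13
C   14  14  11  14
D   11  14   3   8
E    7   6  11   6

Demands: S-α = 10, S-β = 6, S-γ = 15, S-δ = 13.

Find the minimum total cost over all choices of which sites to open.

202

Open {A, D, E}: assign each demand point to its cheapest open site.
  S-α→E 10×7=70, S-β→A 6×3=18, S-γ→D 15×3=45, S-δ→A 13×4=52
  transport cost 185, fixed 17 → total 202.
Compare {A, B, D, E}: transport cost 185 + fixed 30 = 215.
Compare {A, C, D, E}: transport cost 185 + fixed 30 = 215.
Compare {A, D}: transport cost 205 + fixed 11 = 216.
All other subsets cost ≥ 215. Minimum total cost: 202.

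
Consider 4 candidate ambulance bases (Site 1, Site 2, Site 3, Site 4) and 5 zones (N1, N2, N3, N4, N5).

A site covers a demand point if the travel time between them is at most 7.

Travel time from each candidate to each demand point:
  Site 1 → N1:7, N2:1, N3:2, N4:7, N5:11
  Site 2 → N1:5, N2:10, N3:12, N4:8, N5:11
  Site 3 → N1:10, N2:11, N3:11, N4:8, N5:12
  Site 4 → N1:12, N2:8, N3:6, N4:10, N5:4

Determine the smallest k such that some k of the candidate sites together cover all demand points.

Coverage sets (demand points within 7 of each site):
  Site 1: {N1, N2, N3, N4}
  Site 2: {N1}
  Site 3: {}
  Site 4: {N3, N5}
No single site covers all 5 demand points.
But {Site 1, Site 4} covers everything, so the minimum is 2.

2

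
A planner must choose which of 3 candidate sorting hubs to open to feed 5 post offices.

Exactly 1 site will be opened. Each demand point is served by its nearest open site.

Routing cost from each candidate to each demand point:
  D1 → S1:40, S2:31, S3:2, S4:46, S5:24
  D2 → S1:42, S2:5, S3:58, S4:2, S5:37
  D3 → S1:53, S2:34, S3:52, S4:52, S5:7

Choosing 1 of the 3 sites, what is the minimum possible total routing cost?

143

Open {D1}.
  S1→D1 40, S2→D1 31, S3→D1 2, S4→D1 46, S5→D1 24  ⇒ total 143.
Compare {D2}: total 144.
Compare {D3}: total 198.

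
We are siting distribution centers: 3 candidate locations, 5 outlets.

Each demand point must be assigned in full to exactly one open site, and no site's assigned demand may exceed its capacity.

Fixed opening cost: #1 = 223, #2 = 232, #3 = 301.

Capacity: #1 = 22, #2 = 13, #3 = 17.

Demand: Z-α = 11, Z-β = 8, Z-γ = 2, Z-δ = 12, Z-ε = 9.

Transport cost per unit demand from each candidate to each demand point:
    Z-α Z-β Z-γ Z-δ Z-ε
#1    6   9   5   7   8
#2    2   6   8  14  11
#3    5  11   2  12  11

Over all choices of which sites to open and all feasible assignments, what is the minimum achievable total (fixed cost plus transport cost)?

Open {#1, #2, #3}; cheapest assignment that respects the capacities:
  #1 (cap 22, load 21): Z-δ, Z-ε — cost 12×7 + 9×8 = 156
  #2 (cap 13, load 8): Z-β — cost 8×6 = 48
  #3 (cap 17, load 13): Z-α, Z-γ — cost 11×5 + 2×2 = 59
  Shipping 263, fixed 756 → total 1019.
  Any other capacity-feasible assignment to {#1, #2, #3} ships for at least 263.
Total demand is 42 and no other set of sites has combined capacity ≥ 42, so {#1, #2, #3} is the only feasible choice of open sites. Minimum: 1019.

1019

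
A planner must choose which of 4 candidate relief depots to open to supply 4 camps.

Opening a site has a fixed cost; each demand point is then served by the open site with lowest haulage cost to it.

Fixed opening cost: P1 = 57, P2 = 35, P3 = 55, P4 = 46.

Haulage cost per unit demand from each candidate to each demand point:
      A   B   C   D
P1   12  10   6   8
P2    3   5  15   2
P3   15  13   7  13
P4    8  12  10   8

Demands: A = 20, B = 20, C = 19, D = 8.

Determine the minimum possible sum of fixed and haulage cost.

382

Open {P1, P2}: assign each demand point to its cheapest open site.
  A→P2 20×3=60, B→P2 20×5=100, C→P1 19×6=114, D→P2 8×2=16
  haulage cost 290, fixed 92 → total 382.
Compare {P2, P3}: haulage cost 309 + fixed 90 = 399.
Compare {P1, P2, P4}: haulage cost 290 + fixed 138 = 428.
Compare {P1, P2, P3}: haulage cost 290 + fixed 147 = 437.
All other subsets cost ≥ 399. Minimum total cost: 382.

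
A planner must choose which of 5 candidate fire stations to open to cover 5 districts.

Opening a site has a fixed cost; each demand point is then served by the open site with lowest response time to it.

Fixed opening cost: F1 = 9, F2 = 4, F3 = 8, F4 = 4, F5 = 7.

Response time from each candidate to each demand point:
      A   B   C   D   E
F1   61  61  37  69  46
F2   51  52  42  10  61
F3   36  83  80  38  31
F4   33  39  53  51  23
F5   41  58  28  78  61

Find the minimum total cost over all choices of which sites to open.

Open {F2, F4, F5}: assign each demand point to its cheapest open site.
  A→F4 33, B→F4 39, C→F5 28, D→F2 10, E→F4 23
  response time 133, fixed 15 → total 148.
Compare {F2, F4}: response time 147 + fixed 8 = 155.
Compare {F2, F3, F4, F5}: response time 133 + fixed 23 = 156.
Compare {F1, F2, F4, F5}: response time 133 + fixed 24 = 157.
All other subsets cost ≥ 155. Minimum total cost: 148.

148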